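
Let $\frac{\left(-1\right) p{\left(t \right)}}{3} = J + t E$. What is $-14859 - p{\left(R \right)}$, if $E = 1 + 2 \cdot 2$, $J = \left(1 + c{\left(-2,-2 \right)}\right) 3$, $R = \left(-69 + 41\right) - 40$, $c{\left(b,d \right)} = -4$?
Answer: $-15906$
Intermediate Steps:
$R = -68$ ($R = -28 - 40 = -68$)
$J = -9$ ($J = \left(1 - 4\right) 3 = \left(-3\right) 3 = -9$)
$E = 5$ ($E = 1 + 4 = 5$)
$p{\left(t \right)} = 27 - 15 t$ ($p{\left(t \right)} = - 3 \left(-9 + t 5\right) = - 3 \left(-9 + 5 t\right) = 27 - 15 t$)
$-14859 - p{\left(R \right)} = -14859 - \left(27 - -1020\right) = -14859 - \left(27 + 1020\right) = -14859 - 1047 = -15906$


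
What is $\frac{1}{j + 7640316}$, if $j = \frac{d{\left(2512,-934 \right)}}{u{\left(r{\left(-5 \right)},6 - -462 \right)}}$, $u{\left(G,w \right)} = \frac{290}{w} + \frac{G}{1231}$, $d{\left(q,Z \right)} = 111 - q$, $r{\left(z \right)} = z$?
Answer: $\frac{177325}{1354127417046} \approx 1.3095 \cdot 10^{-7}$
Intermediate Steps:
$u{\left(G,w \right)} = \frac{290}{w} + \frac{G}{1231}$ ($u{\left(G,w \right)} = \frac{290}{w} + G \frac{1}{1231} = \frac{290}{w} + \frac{G}{1231}$)
$j = - \frac{691617654}{177325}$ ($j = \frac{111 - 2512}{\frac{290}{6 - -462} + \frac{1}{1231} \left(-5\right)} = \frac{111 - 2512}{\frac{290}{6 + 462} - \frac{5}{1231}} = - \frac{2401}{\frac{290}{468} - \frac{5}{1231}} = - \frac{2401}{290 \cdot \frac{1}{468} - \frac{5}{1231}} = - \frac{2401}{\frac{145}{234} - \frac{5}{1231}} = - \frac{2401}{\frac{177325}{288054}} = \left(-2401\right) \frac{288054}{177325} = - \frac{691617654}{177325} \approx -3900.3$)
$\frac{1}{j + 7640316} = \frac{1}{- \frac{691617654}{177325} + 7640316} = \frac{1}{\frac{1354127417046}{177325}} = \frac{177325}{1354127417046}$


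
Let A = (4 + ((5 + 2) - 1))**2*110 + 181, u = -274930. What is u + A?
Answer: -263749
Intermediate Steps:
A = 11181 (A = (4 + (7 - 1))**2*110 + 181 = (4 + 6)**2*110 + 181 = 10**2*110 + 181 = 100*110 + 181 = 11000 + 181 = 11181)
u + A = -274930 + 11181 = -263749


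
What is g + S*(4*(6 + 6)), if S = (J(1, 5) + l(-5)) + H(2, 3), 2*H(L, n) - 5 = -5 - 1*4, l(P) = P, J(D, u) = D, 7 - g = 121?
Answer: -402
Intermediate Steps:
g = -114 (g = 7 - 1*121 = 7 - 121 = -114)
H(L, n) = -2 (H(L, n) = 5/2 + (-5 - 1*4)/2 = 5/2 + (-5 - 4)/2 = 5/2 + (1/2)*(-9) = 5/2 - 9/2 = -2)
S = -6 (S = (1 - 5) - 2 = -4 - 2 = -6)
g + S*(4*(6 + 6)) = -114 - 24*(6 + 6) = -114 - 24*12 = -114 - 6*48 = -114 - 288 = -402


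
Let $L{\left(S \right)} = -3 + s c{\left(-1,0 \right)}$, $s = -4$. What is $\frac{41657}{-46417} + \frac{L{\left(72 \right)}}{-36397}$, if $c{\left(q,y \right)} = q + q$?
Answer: $- \frac{216631702}{241348507} \approx -0.89759$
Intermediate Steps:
$c{\left(q,y \right)} = 2 q$
$L{\left(S \right)} = 5$ ($L{\left(S \right)} = -3 - 4 \cdot 2 \left(-1\right) = -3 - -8 = -3 + 8 = 5$)
$\frac{41657}{-46417} + \frac{L{\left(72 \right)}}{-36397} = \frac{41657}{-46417} + \frac{5}{-36397} = 41657 \left(- \frac{1}{46417}\right) + 5 \left(- \frac{1}{36397}\right) = - \frac{5951}{6631} - \frac{5}{36397} = - \frac{216631702}{241348507}$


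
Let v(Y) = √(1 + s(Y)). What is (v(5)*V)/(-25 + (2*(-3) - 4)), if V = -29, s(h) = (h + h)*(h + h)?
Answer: 29*√101/35 ≈ 8.3270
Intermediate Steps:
s(h) = 4*h² (s(h) = (2*h)*(2*h) = 4*h²)
v(Y) = √(1 + 4*Y²)
(v(5)*V)/(-25 + (2*(-3) - 4)) = (√(1 + 4*5²)*(-29))/(-25 + (2*(-3) - 4)) = (√(1 + 4*25)*(-29))/(-25 + (-6 - 4)) = (√(1 + 100)*(-29))/(-25 - 10) = (√101*(-29))/(-35) = -29*√101*(-1/35) = 29*√101/35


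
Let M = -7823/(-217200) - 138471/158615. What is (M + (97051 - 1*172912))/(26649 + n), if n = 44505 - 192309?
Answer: 522705929862811/834786494118000 ≈ 0.62615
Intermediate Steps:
M = -5767011211/6890235600 (M = -7823*(-1/217200) - 138471*1/158615 = 7823/217200 - 138471/158615 = -5767011211/6890235600 ≈ -0.83698)
n = -147804
(M + (97051 - 1*172912))/(26649 + n) = (-5767011211/6890235600 + (97051 - 1*172912))/(26649 - 147804) = (-5767011211/6890235600 + (97051 - 172912))/(-121155) = (-5767011211/6890235600 - 75861)*(-1/121155) = -522705929862811/6890235600*(-1/121155) = 522705929862811/834786494118000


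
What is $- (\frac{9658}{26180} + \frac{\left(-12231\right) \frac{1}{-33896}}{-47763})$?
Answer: $- \frac{13161394733}{35677404280} \approx -0.3689$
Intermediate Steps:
$- (\frac{9658}{26180} + \frac{\left(-12231\right) \frac{1}{-33896}}{-47763}) = - (9658 \cdot \frac{1}{26180} + \left(-12231\right) \left(- \frac{1}{33896}\right) \left(- \frac{1}{47763}\right)) = - (\frac{439}{1190} + \frac{12231}{33896} \left(- \frac{1}{47763}\right)) = - (\frac{439}{1190} - \frac{453}{59962024}) = \left(-1\right) \frac{13161394733}{35677404280} = - \frac{13161394733}{35677404280}$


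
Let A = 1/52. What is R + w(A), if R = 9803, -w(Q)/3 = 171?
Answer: 9290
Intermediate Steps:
A = 1/52 ≈ 0.019231
w(Q) = -513 (w(Q) = -3*171 = -513)
R + w(A) = 9803 - 513 = 9290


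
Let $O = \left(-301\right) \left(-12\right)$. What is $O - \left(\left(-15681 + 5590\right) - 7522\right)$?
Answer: $21225$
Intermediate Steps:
$O = 3612$
$O - \left(\left(-15681 + 5590\right) - 7522\right) = 3612 - \left(\left(-15681 + 5590\right) - 7522\right) = 3612 - \left(-10091 - 7522\right) = 3612 - -17613 = 3612 + 17613 = 21225$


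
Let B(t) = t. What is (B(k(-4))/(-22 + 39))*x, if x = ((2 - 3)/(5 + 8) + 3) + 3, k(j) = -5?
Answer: -385/221 ≈ -1.7421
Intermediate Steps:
x = 77/13 (x = (-1/13 + 3) + 3 = 38/13 + 3 = 77/13 ≈ 5.9231)
(B(k(-4))/(-22 + 39))*x = -5/(-22 + 39)*(77/13) = -5/17*(77/13) = -5*1/17*(77/13) = -5/17*77/13 = -385/221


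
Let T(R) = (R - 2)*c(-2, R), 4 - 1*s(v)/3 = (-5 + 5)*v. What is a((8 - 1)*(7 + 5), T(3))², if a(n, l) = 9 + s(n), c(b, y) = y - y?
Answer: 441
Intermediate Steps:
c(b, y) = 0
s(v) = 12 (s(v) = 12 - 3*(-5 + 5)*v = 12 - 0*v = 12 - 3*0 = 12 + 0 = 12)
T(R) = 0 (T(R) = (R - 2)*0 = (-2 + R)*0 = 0)
a(n, l) = 21 (a(n, l) = 9 + 12 = 21)
a((8 - 1)*(7 + 5), T(3))² = 21² = 441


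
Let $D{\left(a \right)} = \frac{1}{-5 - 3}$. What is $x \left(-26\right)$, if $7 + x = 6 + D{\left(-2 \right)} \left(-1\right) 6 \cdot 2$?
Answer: $-13$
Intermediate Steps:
$D{\left(a \right)} = - \frac{1}{8}$ ($D{\left(a \right)} = \frac{1}{-8} = - \frac{1}{8}$)
$x = \frac{1}{2}$ ($x = -7 + \left(6 + \left(- \frac{1}{8}\right) \left(-1\right) 6 \cdot 2\right) = -7 + \left(6 + \frac{1}{8} \cdot 6 \cdot 2\right) = -7 + \left(6 + \frac{3}{4} \cdot 2\right) = -7 + \left(6 + \frac{3}{2}\right) = -7 + \frac{15}{2} = \frac{1}{2} \approx 0.5$)
$x \left(-26\right) = \frac{1}{2} \left(-26\right) = -13$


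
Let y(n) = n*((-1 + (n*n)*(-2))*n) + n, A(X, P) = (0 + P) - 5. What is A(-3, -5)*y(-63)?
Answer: 315099540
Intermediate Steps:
A(X, P) = -5 + P (A(X, P) = P - 5 = -5 + P)
y(n) = n + n²*(-1 - 2*n²) (y(n) = n*((-1 + n²*(-2))*n) + n = n*((-1 - 2*n²)*n) + n = n*(n*(-1 - 2*n²)) + n = n²*(-1 - 2*n²) + n = n + n²*(-1 - 2*n²))
A(-3, -5)*y(-63) = (-5 - 5)*(-63*(1 - 1*(-63) - 2*(-63)³)) = -(-630)*(1 + 63 - 2*(-250047)) = -(-630)*(1 + 63 + 500094) = -(-630)*500158 = -10*(-31509954) = 315099540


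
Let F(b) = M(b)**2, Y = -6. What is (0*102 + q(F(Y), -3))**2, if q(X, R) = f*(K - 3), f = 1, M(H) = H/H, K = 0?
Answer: 9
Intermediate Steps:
M(H) = 1
F(b) = 1 (F(b) = 1**2 = 1)
q(X, R) = -3 (q(X, R) = 1*(0 - 3) = 1*(-3) = -3)
(0*102 + q(F(Y), -3))**2 = (0*102 - 3)**2 = (0 - 3)**2 = (-3)**2 = 9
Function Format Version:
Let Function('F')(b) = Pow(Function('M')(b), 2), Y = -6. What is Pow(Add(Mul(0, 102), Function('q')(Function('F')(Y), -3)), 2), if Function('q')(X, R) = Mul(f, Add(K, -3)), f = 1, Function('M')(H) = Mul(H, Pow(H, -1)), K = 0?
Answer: 9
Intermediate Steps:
Function('M')(H) = 1
Function('F')(b) = 1 (Function('F')(b) = Pow(1, 2) = 1)
Function('q')(X, R) = -3 (Function('q')(X, R) = Mul(1, Add(0, -3)) = Mul(1, -3) = -3)
Pow(Add(Mul(0, 102), Function('q')(Function('F')(Y), -3)), 2) = Pow(Add(Mul(0, 102), -3), 2) = Pow(Add(0, -3), 2) = Pow(-3, 2) = 9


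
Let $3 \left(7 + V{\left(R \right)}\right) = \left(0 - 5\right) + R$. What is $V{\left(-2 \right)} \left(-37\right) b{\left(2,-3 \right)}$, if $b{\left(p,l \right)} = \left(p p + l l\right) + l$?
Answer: $\frac{10360}{3} \approx 3453.3$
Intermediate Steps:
$V{\left(R \right)} = - \frac{26}{3} + \frac{R}{3}$ ($V{\left(R \right)} = -7 + \frac{\left(0 - 5\right) + R}{3} = -7 + \frac{-5 + R}{3} = -7 + \left(- \frac{5}{3} + \frac{R}{3}\right) = - \frac{26}{3} + \frac{R}{3}$)
$b{\left(p,l \right)} = l + l^{2} + p^{2}$ ($b{\left(p,l \right)} = \left(p^{2} + l^{2}\right) + l = \left(l^{2} + p^{2}\right) + l = l + l^{2} + p^{2}$)
$V{\left(-2 \right)} \left(-37\right) b{\left(2,-3 \right)} = \left(- \frac{26}{3} + \frac{1}{3} \left(-2\right)\right) \left(-37\right) \left(-3 + \left(-3\right)^{2} + 2^{2}\right) = \left(- \frac{26}{3} - \frac{2}{3}\right) \left(-37\right) \left(-3 + 9 + 4\right) = \left(- \frac{28}{3}\right) \left(-37\right) 10 = \frac{1036}{3} \cdot 10 = \frac{10360}{3}$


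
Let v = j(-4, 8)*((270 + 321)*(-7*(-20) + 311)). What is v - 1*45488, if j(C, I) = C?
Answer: -1111652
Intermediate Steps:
v = -1066164 (v = -4*(270 + 321)*(-7*(-20) + 311) = -2364*(140 + 311) = -2364*451 = -4*266541 = -1066164)
v - 1*45488 = -1066164 - 1*45488 = -1066164 - 45488 = -1111652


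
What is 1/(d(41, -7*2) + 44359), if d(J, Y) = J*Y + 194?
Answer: 1/43979 ≈ 2.2738e-5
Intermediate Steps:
d(J, Y) = 194 + J*Y
1/(d(41, -7*2) + 44359) = 1/((194 + 41*(-7*2)) + 44359) = 1/((194 + 41*(-14)) + 44359) = 1/((194 - 574) + 44359) = 1/(-380 + 44359) = 1/43979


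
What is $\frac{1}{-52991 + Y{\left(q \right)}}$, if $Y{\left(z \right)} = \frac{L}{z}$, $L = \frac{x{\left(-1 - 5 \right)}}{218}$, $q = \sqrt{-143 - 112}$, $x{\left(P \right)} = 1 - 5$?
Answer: $- \frac{160544448105}{8507410849532059} - \frac{218 i \sqrt{255}}{8507410849532059} \approx -1.8871 \cdot 10^{-5} - 4.0919 \cdot 10^{-13} i$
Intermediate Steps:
$x{\left(P \right)} = -4$ ($x{\left(P \right)} = 1 - 5 = -4$)
$q = i \sqrt{255}$ ($q = \sqrt{-255} = i \sqrt{255} \approx 15.969 i$)
$L = - \frac{2}{109}$ ($L = - \frac{4}{218} = \left(-4\right) \frac{1}{218} = - \frac{2}{109} \approx -0.018349$)
$Y{\left(z \right)} = - \frac{2}{109 z}$
$\frac{1}{-52991 + Y{\left(q \right)}} = \frac{1}{-52991 - \frac{2}{109 i \sqrt{255}}} = \frac{1}{-52991 - \frac{2 \left(- \frac{i \sqrt{255}}{255}\right)}{109}} = \frac{1}{-52991 + \frac{2 i \sqrt{255}}{27795}}$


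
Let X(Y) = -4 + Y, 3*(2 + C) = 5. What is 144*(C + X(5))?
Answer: 96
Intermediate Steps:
C = -⅓ (C = -2 + (⅓)*5 = -2 + 5/3 = -⅓ ≈ -0.33333)
144*(C + X(5)) = 144*(-⅓ + (-4 + 5)) = 144*(-⅓ + 1) = 144*(⅔) = 96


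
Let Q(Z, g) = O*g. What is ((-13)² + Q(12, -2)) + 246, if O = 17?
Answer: 381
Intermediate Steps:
Q(Z, g) = 17*g
((-13)² + Q(12, -2)) + 246 = ((-13)² + 17*(-2)) + 246 = (169 - 34) + 246 = 135 + 246 = 381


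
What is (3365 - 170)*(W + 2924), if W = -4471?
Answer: -4942665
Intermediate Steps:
(3365 - 170)*(W + 2924) = (3365 - 170)*(-4471 + 2924) = 3195*(-1547) = -4942665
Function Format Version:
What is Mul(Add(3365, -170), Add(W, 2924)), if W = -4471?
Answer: -4942665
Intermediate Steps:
Mul(Add(3365, -170), Add(W, 2924)) = Mul(Add(3365, -170), Add(-4471, 2924)) = Mul(3195, -1547) = -4942665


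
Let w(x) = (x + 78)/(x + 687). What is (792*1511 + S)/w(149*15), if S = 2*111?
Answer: 388604572/257 ≈ 1.5121e+6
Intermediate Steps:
S = 222
w(x) = (78 + x)/(687 + x)
(792*1511 + S)/w(149*15) = (792*1511 + 222)/(((78 + 149*15)/(687 + 149*15))) = (1196712 + 222)/(((78 + 2235)/(687 + 2235))) = 1196934/((2313/2922)) = 1196934/(((1/2922)*2313)) = 1196934/(771/974) = 1196934*(974/771) = 388604572/257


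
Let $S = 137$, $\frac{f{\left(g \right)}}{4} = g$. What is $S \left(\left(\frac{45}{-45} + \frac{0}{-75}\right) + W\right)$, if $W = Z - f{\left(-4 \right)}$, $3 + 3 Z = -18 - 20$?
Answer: $\frac{548}{3} \approx 182.67$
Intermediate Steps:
$f{\left(g \right)} = 4 g$
$Z = - \frac{41}{3}$ ($Z = -1 + \frac{-18 - 20}{3} = -1 + \frac{1}{3} \left(-38\right) = -1 - \frac{38}{3} = - \frac{41}{3} \approx -13.667$)
$W = \frac{7}{3}$ ($W = - \frac{41}{3} - 4 \left(-4\right) = - \frac{41}{3} - -16 = - \frac{41}{3} + 16 = \frac{7}{3} \approx 2.3333$)
$S \left(\left(\frac{45}{-45} + \frac{0}{-75}\right) + W\right) = 137 \left(\left(\frac{45}{-45} + \frac{0}{-75}\right) + \frac{7}{3}\right) = 137 \left(\left(45 \left(- \frac{1}{45}\right) + 0 \left(- \frac{1}{75}\right)\right) + \frac{7}{3}\right) = 137 \left(\left(-1 + 0\right) + \frac{7}{3}\right) = 137 \left(-1 + \frac{7}{3}\right) = 137 \cdot \frac{4}{3} = \frac{548}{3}$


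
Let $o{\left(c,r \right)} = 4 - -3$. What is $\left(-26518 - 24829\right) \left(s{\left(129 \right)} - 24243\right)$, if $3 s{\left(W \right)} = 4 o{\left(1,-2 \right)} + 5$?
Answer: $1244240504$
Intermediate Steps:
$o{\left(c,r \right)} = 7$ ($o{\left(c,r \right)} = 4 + 3 = 7$)
$s{\left(W \right)} = 11$ ($s{\left(W \right)} = \frac{4 \cdot 7 + 5}{3} = \frac{28 + 5}{3} = \frac{1}{3} \cdot 33 = 11$)
$\left(-26518 - 24829\right) \left(s{\left(129 \right)} - 24243\right) = \left(-26518 - 24829\right) \left(11 - 24243\right) = \left(-51347\right) \left(-24232\right) = 1244240504$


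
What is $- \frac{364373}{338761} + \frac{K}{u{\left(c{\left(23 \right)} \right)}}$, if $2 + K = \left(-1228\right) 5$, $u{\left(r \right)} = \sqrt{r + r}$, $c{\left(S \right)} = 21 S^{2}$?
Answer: $- \frac{364373}{338761} - \frac{3071 \sqrt{42}}{483} \approx -42.281$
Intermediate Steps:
$u{\left(r \right)} = \sqrt{2} \sqrt{r}$ ($u{\left(r \right)} = \sqrt{2 r} = \sqrt{2} \sqrt{r}$)
$K = -6142$ ($K = -2 - 6140 = -6142$)
$- \frac{364373}{338761} + \frac{K}{u{\left(c{\left(23 \right)} \right)}} = - \frac{364373}{338761} - \frac{6142}{\sqrt{2} \sqrt{21 \cdot 23^{2}}} = \left(-364373\right) \frac{1}{338761} - \frac{6142}{\sqrt{2} \sqrt{21 \cdot 529}} = - \frac{364373}{338761} - \frac{6142}{\sqrt{2} \sqrt{11109}} = - \frac{364373}{338761} - \frac{6142}{\sqrt{2} \cdot 23 \sqrt{21}} = - \frac{364373}{338761} - \frac{6142}{23 \sqrt{42}} = - \frac{364373}{338761} - 6142 \frac{\sqrt{42}}{966} = - \frac{364373}{338761} - \frac{3071 \sqrt{42}}{483}$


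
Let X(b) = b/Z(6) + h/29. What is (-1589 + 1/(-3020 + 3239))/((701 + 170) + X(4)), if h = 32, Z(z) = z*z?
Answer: -15137565/8309152 ≈ -1.8218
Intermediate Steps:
Z(z) = z²
X(b) = 32/29 + b/36 (X(b) = b/(6²) + 32/29 = b/36 + 32*(1/29) = b*(1/36) + 32/29 = b/36 + 32/29 = 32/29 + b/36)
(-1589 + 1/(-3020 + 3239))/((701 + 170) + X(4)) = (-1589 + 1/(-3020 + 3239))/((701 + 170) + (32/29 + (1/36)*4)) = (-1589 + 1/219)/(871 + (32/29 + ⅑)) = (-1589 + 1/219)/(871 + 317/261) = -347990/(219*227648/261) = -347990/219*261/227648 = -15137565/8309152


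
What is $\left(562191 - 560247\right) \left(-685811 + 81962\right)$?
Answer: $-1173882456$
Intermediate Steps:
$\left(562191 - 560247\right) \left(-685811 + 81962\right) = \left(562191 - 560247\right) \left(-603849\right) = 1944 \left(-603849\right) = -1173882456$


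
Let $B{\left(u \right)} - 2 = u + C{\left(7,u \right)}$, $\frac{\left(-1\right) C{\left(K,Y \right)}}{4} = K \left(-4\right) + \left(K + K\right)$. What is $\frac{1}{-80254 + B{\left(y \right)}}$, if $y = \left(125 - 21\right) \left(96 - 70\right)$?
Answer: $- \frac{1}{77492} \approx -1.2905 \cdot 10^{-5}$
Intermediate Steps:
$C{\left(K,Y \right)} = 8 K$ ($C{\left(K,Y \right)} = - 4 \left(K \left(-4\right) + \left(K + K\right)\right) = - 4 \left(- 4 K + 2 K\right) = - 4 \left(- 2 K\right) = 8 K$)
$y = 2704$ ($y = 104 \cdot 26 = 2704$)
$B{\left(u \right)} = 58 + u$ ($B{\left(u \right)} = 2 + \left(u + 8 \cdot 7\right) = 2 + \left(u + 56\right) = 2 + \left(56 + u\right) = 58 + u$)
$\frac{1}{-80254 + B{\left(y \right)}} = \frac{1}{-80254 + \left(58 + 2704\right)} = \frac{1}{-80254 + 2762} = \frac{1}{-77492} = - \frac{1}{77492}$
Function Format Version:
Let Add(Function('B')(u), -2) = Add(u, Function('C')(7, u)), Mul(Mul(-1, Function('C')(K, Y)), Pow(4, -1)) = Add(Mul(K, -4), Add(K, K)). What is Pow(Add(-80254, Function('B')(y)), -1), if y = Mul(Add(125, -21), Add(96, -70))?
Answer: Rational(-1, 77492) ≈ -1.2905e-5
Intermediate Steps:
Function('C')(K, Y) = Mul(8, K) (Function('C')(K, Y) = Mul(-4, Add(Mul(K, -4), Add(K, K))) = Mul(-4, Add(Mul(-4, K), Mul(2, K))) = Mul(-4, Mul(-2, K)) = Mul(8, K))
y = 2704 (y = Mul(104, 26) = 2704)
Function('B')(u) = Add(58, u) (Function('B')(u) = Add(2, Add(u, Mul(8, 7))) = Add(2, Add(u, 56)) = Add(2, Add(56, u)) = Add(58, u))
Pow(Add(-80254, Function('B')(y)), -1) = Pow(Add(-80254, Add(58, 2704)), -1) = Pow(Add(-80254, 2762), -1) = Pow(-77492, -1) = Rational(-1, 77492)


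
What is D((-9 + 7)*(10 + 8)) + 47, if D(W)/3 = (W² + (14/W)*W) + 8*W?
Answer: 3113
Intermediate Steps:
D(W) = 42 + 3*W² + 24*W (D(W) = 3*((W² + (14/W)*W) + 8*W) = 3*((W² + 14) + 8*W) = 3*((14 + W²) + 8*W) = 3*(14 + W² + 8*W) = 42 + 3*W² + 24*W)
D((-9 + 7)*(10 + 8)) + 47 = (42 + 3*((-9 + 7)*(10 + 8))² + 24*((-9 + 7)*(10 + 8))) + 47 = (42 + 3*(-2*18)² + 24*(-2*18)) + 47 = (42 + 3*(-36)² + 24*(-36)) + 47 = (42 + 3*1296 - 864) + 47 = (42 + 3888 - 864) + 47 = 3066 + 47 = 3113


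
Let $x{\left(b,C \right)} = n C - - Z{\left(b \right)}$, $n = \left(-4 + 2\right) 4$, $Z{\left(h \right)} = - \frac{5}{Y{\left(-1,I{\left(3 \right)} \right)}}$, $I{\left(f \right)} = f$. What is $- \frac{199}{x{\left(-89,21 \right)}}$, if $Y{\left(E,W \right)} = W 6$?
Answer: $\frac{3582}{3029} \approx 1.1826$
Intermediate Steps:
$Y{\left(E,W \right)} = 6 W$
$Z{\left(h \right)} = - \frac{5}{18}$ ($Z{\left(h \right)} = - \frac{5}{6 \cdot 3} = - \frac{5}{18}$)
$n = -8$ ($n = \left(-2\right) 4 = -8$)
$x{\left(b,C \right)} = - \frac{5}{18} - 8 C$ ($x{\left(b,C \right)} = - 8 C - \frac{5}{18} = - \frac{5}{18} - 8 C$)
$- \frac{199}{x{\left(-89,21 \right)}} = - \frac{199}{- \frac{5}{18} - 168} = - \frac{199}{- \frac{3029}{18}} = \left(-199\right) \left(- \frac{18}{3029}\right) = \frac{3582}{3029}$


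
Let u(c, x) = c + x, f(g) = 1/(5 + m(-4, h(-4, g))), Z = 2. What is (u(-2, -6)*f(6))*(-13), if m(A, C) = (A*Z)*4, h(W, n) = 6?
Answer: -104/27 ≈ -3.8519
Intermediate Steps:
m(A, C) = 8*A (m(A, C) = (A*2)*4 = (2*A)*4 = 8*A)
f(g) = -1/27 (f(g) = 1/(5 + 8*(-4)) = 1/(5 - 32) = 1/(-27) = -1/27)
(u(-2, -6)*f(6))*(-13) = ((-2 - 6)*(-1/27))*(-13) = -8*(-1/27)*(-13) = (8/27)*(-13) = -104/27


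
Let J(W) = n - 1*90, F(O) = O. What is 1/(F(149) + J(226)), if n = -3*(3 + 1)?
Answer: 1/47 ≈ 0.021277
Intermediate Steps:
n = -12 (n = -3*4 = -12)
J(W) = -102 (J(W) = -12 - 1*90 = -12 - 90 = -102)
1/(F(149) + J(226)) = 1/(149 - 102) = 1/47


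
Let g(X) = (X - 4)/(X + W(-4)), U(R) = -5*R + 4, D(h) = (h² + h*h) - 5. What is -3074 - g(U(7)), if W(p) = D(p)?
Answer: -12331/4 ≈ -3082.8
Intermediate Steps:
D(h) = -5 + 2*h² (D(h) = (h² + h²) - 5 = 2*h² - 5 = -5 + 2*h²)
W(p) = -5 + 2*p²
U(R) = 4 - 5*R
g(X) = (-4 + X)/(27 + X) (g(X) = (X - 4)/(X + (-5 + 2*(-4)²)) = (-4 + X)/(X + (-5 + 2*16)) = (-4 + X)/(X + (-5 + 32)) = (-4 + X)/(X + 27) = (-4 + X)/(27 + X))
-3074 - g(U(7)) = -3074 - (-4 + (4 - 5*7))/(27 + (4 - 5*7)) = -3074 - (-4 + (4 - 35))/(27 + (4 - 35)) = -3074 - (-4 - 31)/(27 - 31) = -3074 - (-35)/(-4) = -3074 - (-1)*(-35)/4 = -3074 - 1*35/4 = -3074 - 35/4 = -12331/4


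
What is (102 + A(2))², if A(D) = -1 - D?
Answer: 9801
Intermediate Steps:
(102 + A(2))² = (102 + (-1 - 1*2))² = (102 + (-1 - 2))² = (102 - 3)² = 99² = 9801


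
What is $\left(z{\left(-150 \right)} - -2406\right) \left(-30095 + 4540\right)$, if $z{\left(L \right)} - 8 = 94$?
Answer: $-64091940$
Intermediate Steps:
$z{\left(L \right)} = 102$ ($z{\left(L \right)} = 8 + 94 = 102$)
$\left(z{\left(-150 \right)} - -2406\right) \left(-30095 + 4540\right) = \left(102 - -2406\right) \left(-30095 + 4540\right) = \left(102 + \left(-11898 + 14304\right)\right) \left(-25555\right) = \left(102 + 2406\right) \left(-25555\right) = 2508 \left(-25555\right) = -64091940$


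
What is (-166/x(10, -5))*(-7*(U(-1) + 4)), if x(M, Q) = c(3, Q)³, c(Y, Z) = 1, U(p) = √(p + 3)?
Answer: 4648 + 1162*√2 ≈ 6291.3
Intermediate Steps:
U(p) = √(3 + p)
x(M, Q) = 1 (x(M, Q) = 1³ = 1)
(-166/x(10, -5))*(-7*(U(-1) + 4)) = (-166/1)*(-7*(√(3 - 1) + 4)) = (-166*1)*(-7*(√2 + 4)) = -(-1162)*(4 + √2) = -166*(-28 - 7*√2) = 4648 + 1162*√2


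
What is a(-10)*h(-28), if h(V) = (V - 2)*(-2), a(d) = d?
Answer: -600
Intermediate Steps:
h(V) = 4 - 2*V (h(V) = (-2 + V)*(-2) = 4 - 2*V)
a(-10)*h(-28) = -10*(4 - 2*(-28)) = -10*(4 + 56) = -10*60 = -600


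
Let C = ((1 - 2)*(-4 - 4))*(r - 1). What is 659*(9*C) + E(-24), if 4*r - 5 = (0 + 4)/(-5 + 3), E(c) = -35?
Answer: -11897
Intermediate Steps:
r = ¾ (r = 5/4 + ((0 + 4)/(-5 + 3))/4 = 5/4 + (4/(-2))/4 = 5/4 + (4*(-½))/4 = 5/4 + (¼)*(-2) = 5/4 - ½ = ¾ ≈ 0.75000)
C = -2 (C = ((1 - 2)*(-4 - 4))*(¾ - 1) = -1*(-8)*(-¼) = 8*(-¼) = -2)
659*(9*C) + E(-24) = 659*(9*(-2)) - 35 = 659*(-18) - 35 = -11862 - 35 = -11897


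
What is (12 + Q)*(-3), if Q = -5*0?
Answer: -36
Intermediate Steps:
Q = 0
(12 + Q)*(-3) = (12 + 0)*(-3) = 12*(-3) = -36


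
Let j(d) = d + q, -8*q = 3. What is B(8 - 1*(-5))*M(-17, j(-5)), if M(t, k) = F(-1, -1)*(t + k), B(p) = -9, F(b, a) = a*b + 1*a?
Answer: 0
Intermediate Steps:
q = -3/8 (q = -1/8*3 = -3/8 ≈ -0.37500)
F(b, a) = a + a*b (F(b, a) = a*b + a = a + a*b)
j(d) = -3/8 + d (j(d) = d - 3/8 = -3/8 + d)
M(t, k) = 0 (M(t, k) = (-(1 - 1))*(t + k) = (-1*0)*(k + t) = 0*(k + t) = 0)
B(8 - 1*(-5))*M(-17, j(-5)) = -9*0 = 0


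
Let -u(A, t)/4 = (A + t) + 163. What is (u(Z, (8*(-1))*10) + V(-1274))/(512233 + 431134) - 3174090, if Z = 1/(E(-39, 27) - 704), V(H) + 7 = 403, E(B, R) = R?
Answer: -2027162602173978/638659459 ≈ -3.1741e+6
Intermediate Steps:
V(H) = 396 (V(H) = -7 + 403 = 396)
Z = -1/677 (Z = 1/(27 - 704) = 1/(-677) = -1/677 ≈ -0.0014771)
u(A, t) = -652 - 4*A - 4*t (u(A, t) = -4*((A + t) + 163) = -4*(163 + A + t) = -652 - 4*A - 4*t)
(u(Z, (8*(-1))*10) + V(-1274))/(512233 + 431134) - 3174090 = ((-652 - 4*(-1/677) - 4*8*(-1)*10) + 396)/(512233 + 431134) - 3174090 = ((-652 + 4/677 - (-32)*10) + 396)/943367 - 3174090 = ((-652 + 4/677 - 4*(-80)) + 396)*(1/943367) - 3174090 = ((-652 + 4/677 + 320) + 396)*(1/943367) - 3174090 = (-224760/677 + 396)*(1/943367) - 3174090 = (43332/677)*(1/943367) - 3174090 = 43332/638659459 - 3174090 = -2027162602173978/638659459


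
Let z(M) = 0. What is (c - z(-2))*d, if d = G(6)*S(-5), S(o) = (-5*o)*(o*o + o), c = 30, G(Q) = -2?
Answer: -30000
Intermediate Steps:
S(o) = -5*o*(o + o²) (S(o) = (-5*o)*(o² + o) = (-5*o)*(o + o²) = -5*o*(o + o²))
d = -1000 (d = -10*(-5)²*(-1 - 1*(-5)) = -10*25*(-1 + 5) = -10*25*4 = -2*500 = -1000)
(c - z(-2))*d = (30 - 1*0)*(-1000) = (30 + 0)*(-1000) = 30*(-1000) = -30000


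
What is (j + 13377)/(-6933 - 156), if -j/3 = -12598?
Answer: -17057/2363 ≈ -7.2184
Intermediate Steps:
j = 37794 (j = -3*(-12598) = 37794)
(j + 13377)/(-6933 - 156) = (37794 + 13377)/(-6933 - 156) = 51171/(-7089) = 51171*(-1/7089) = -17057/2363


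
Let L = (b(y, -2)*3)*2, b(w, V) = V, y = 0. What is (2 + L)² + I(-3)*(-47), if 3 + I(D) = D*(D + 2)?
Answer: 100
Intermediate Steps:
I(D) = -3 + D*(2 + D) (I(D) = -3 + D*(D + 2) = -3 + D*(2 + D))
L = -12 (L = -2*3*2 = -6*2 = -12)
(2 + L)² + I(-3)*(-47) = (2 - 12)² + (-3 + (-3)² + 2*(-3))*(-47) = (-10)² + (-3 + 9 - 6)*(-47) = 100 + 0*(-47) = 100 + 0 = 100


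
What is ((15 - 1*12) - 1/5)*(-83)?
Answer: -1162/5 ≈ -232.40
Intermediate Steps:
((15 - 1*12) - 1/5)*(-83) = ((15 - 12) - 1*⅕)*(-83) = (3 - ⅕)*(-83) = (14/5)*(-83) = -1162/5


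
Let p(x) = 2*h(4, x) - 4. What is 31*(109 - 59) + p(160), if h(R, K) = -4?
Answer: 1538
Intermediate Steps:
p(x) = -12 (p(x) = 2*(-4) - 4 = -8 - 4 = -12)
31*(109 - 59) + p(160) = 31*(109 - 59) - 12 = 31*50 - 12 = 1550 - 12 = 1538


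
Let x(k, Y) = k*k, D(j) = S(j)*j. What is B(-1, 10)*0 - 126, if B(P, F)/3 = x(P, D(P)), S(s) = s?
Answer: -126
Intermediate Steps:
D(j) = j² (D(j) = j*j = j²)
x(k, Y) = k²
B(P, F) = 3*P²
B(-1, 10)*0 - 126 = (3*(-1)²)*0 - 126 = (3*1)*0 - 126 = 3*0 - 126 = 0 - 126 = -126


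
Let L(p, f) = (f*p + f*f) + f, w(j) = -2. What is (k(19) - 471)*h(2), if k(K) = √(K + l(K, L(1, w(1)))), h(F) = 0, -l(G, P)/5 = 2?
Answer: 0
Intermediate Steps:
L(p, f) = f + f² + f*p (L(p, f) = (f*p + f²) + f = (f² + f*p) + f = f + f² + f*p)
l(G, P) = -10 (l(G, P) = -5*2 = -10)
k(K) = √(-10 + K) (k(K) = √(K - 10) = √(-10 + K))
(k(19) - 471)*h(2) = (√(-10 + 19) - 471)*0 = (√9 - 471)*0 = (3 - 471)*0 = -468*0 = 0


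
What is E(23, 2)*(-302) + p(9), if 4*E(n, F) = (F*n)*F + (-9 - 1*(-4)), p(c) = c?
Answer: -13119/2 ≈ -6559.5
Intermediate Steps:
E(n, F) = -5/4 + n*F²/4 (E(n, F) = ((F*n)*F + (-9 - 1*(-4)))/4 = (n*F² + (-9 + 4))/4 = (n*F² - 5)/4 = (-5 + n*F²)/4 = -5/4 + n*F²/4)
E(23, 2)*(-302) + p(9) = (-5/4 + (¼)*23*2²)*(-302) + 9 = (-5/4 + (¼)*23*4)*(-302) + 9 = (-5/4 + 23)*(-302) + 9 = (87/4)*(-302) + 9 = -13137/2 + 9 = -13119/2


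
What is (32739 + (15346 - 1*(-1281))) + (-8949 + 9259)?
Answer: 49676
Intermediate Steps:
(32739 + (15346 - 1*(-1281))) + (-8949 + 9259) = (32739 + (15346 + 1281)) + 310 = (32739 + 16627) + 310 = 49366 + 310 = 49676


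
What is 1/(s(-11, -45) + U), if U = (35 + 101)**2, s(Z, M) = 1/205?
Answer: 205/3791681 ≈ 5.4066e-5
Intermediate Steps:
s(Z, M) = 1/205
U = 18496 (U = 136**2 = 18496)
1/(s(-11, -45) + U) = 1/(1/205 + 18496) = 1/(3791681/205) = 205/3791681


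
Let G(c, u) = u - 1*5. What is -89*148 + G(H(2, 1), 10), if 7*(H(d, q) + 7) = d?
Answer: -13167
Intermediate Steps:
H(d, q) = -7 + d/7
G(c, u) = -5 + u (G(c, u) = u - 5 = -5 + u)
-89*148 + G(H(2, 1), 10) = -89*148 + (-5 + 10) = -13172 + 5 = -13167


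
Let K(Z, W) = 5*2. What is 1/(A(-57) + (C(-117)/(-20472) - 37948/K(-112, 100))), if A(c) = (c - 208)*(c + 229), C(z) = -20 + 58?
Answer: -51180/2527002359 ≈ -2.0253e-5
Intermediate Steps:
C(z) = 38
K(Z, W) = 10
A(c) = (-208 + c)*(229 + c)
1/(A(-57) + (C(-117)/(-20472) - 37948/K(-112, 100))) = 1/((-47632 + (-57)² + 21*(-57)) + (38/(-20472) - 37948/10)) = 1/((-47632 + 3249 - 1197) + (38*(-1/20472) - 37948*⅒)) = 1/(-45580 + (-19/10236 - 18974/5)) = 1/(-45580 - 194217959/51180) = 1/(-2527002359/51180) = -51180/2527002359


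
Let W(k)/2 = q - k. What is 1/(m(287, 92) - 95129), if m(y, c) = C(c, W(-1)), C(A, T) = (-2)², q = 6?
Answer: -1/95125 ≈ -1.0512e-5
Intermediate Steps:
W(k) = 12 - 2*k (W(k) = 2*(6 - k) = 12 - 2*k)
C(A, T) = 4
m(y, c) = 4
1/(m(287, 92) - 95129) = 1/(4 - 95129) = 1/(-95125) = -1/95125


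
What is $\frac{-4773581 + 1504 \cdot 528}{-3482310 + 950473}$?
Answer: $\frac{3979469}{2531837} \approx 1.5718$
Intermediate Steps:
$\frac{-4773581 + 1504 \cdot 528}{-3482310 + 950473} = \frac{-4773581 + 794112}{-2531837} = \left(-3979469\right) \left(- \frac{1}{2531837}\right) = \frac{3979469}{2531837}$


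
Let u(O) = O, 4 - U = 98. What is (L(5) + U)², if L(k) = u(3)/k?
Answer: 218089/25 ≈ 8723.6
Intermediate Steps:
U = -94 (U = 4 - 1*98 = 4 - 98 = -94)
L(k) = 3/k
(L(5) + U)² = (3/5 - 94)² = (3*(⅕) - 94)² = (⅗ - 94)² = (-467/5)² = 218089/25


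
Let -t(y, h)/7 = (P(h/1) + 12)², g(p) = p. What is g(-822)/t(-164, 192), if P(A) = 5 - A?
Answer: 822/214375 ≈ 0.0038344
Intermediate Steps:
t(y, h) = -7*(17 - h)² (t(y, h) = -7*((5 - h/1) + 12)² = -7*((5 - h) + 12)² = -7*(17 - h)²)
g(-822)/t(-164, 192) = -822*(-1/(7*(-17 + 192)²)) = -822/((-7*175²)) = -822/((-7*30625)) = -822/(-214375) = -822*(-1/214375) = 822/214375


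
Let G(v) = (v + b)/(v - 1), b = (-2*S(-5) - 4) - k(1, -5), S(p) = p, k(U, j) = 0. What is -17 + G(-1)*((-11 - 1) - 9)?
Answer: 71/2 ≈ 35.500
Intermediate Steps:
b = 6 (b = (-2*(-5) - 4) - 1*0 = (10 - 4) + 0 = 6 + 0 = 6)
G(v) = (6 + v)/(-1 + v) (G(v) = (v + 6)/(v - 1) = (6 + v)/(-1 + v))
-17 + G(-1)*((-11 - 1) - 9) = -17 + ((6 - 1)/(-1 - 1))*((-11 - 1) - 9) = -17 + (5/(-2))*(-12 - 9) = -17 - ½*5*(-21) = -17 - 5/2*(-21) = -17 + 105/2 = 71/2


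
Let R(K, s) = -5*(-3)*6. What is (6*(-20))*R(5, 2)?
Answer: -10800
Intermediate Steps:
R(K, s) = 90 (R(K, s) = 15*6 = 90)
(6*(-20))*R(5, 2) = (6*(-20))*90 = -120*90 = -10800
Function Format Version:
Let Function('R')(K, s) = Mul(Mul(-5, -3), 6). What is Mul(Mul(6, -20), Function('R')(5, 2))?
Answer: -10800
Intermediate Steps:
Function('R')(K, s) = 90 (Function('R')(K, s) = Mul(15, 6) = 90)
Mul(Mul(6, -20), Function('R')(5, 2)) = Mul(Mul(6, -20), 90) = Mul(-120, 90) = -10800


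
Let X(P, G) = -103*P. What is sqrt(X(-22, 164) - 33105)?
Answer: I*sqrt(30839) ≈ 175.61*I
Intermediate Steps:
sqrt(X(-22, 164) - 33105) = sqrt(-103*(-22) - 33105) = sqrt(2266 - 33105) = sqrt(-30839) = I*sqrt(30839)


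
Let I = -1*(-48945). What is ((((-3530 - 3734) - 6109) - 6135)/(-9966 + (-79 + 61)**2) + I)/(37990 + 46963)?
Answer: 235973599/409558413 ≈ 0.57617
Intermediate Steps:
I = 48945
((((-3530 - 3734) - 6109) - 6135)/(-9966 + (-79 + 61)**2) + I)/(37990 + 46963) = ((((-3530 - 3734) - 6109) - 6135)/(-9966 + (-79 + 61)**2) + 48945)/(37990 + 46963) = (((-7264 - 6109) - 6135)/(-9966 + (-18)**2) + 48945)/84953 = ((-13373 - 6135)/(-9966 + 324) + 48945)*(1/84953) = (-19508/(-9642) + 48945)*(1/84953) = (-19508*(-1/9642) + 48945)*(1/84953) = (9754/4821 + 48945)*(1/84953) = (235973599/4821)*(1/84953) = 235973599/409558413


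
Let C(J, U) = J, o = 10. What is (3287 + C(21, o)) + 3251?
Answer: 6559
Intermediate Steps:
(3287 + C(21, o)) + 3251 = (3287 + 21) + 3251 = 3308 + 3251 = 6559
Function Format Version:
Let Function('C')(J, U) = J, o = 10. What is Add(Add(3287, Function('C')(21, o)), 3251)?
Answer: 6559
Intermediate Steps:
Add(Add(3287, Function('C')(21, o)), 3251) = Add(Add(3287, 21), 3251) = Add(3308, 3251) = 6559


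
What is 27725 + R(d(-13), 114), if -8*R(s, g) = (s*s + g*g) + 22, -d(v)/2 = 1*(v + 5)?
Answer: 104263/4 ≈ 26066.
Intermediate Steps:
d(v) = -10 - 2*v (d(v) = -2*(v + 5) = -2*(5 + v) = -10 - 2*v)
R(s, g) = -11/4 - g²/8 - s²/8 (R(s, g) = -((s*s + g*g) + 22)/8 = -((s² + g²) + 22)/8 = -((g² + s²) + 22)/8 = -(22 + g² + s²)/8 = -11/4 - g²/8 - s²/8)
27725 + R(d(-13), 114) = 27725 + (-11/4 - ⅛*114² - (-10 - 2*(-13))²/8) = 27725 + (-11/4 - ⅛*12996 - (-10 + 26)²/8) = 27725 + (-11/4 - 3249/2 - ⅛*16²) = 27725 + (-11/4 - 3249/2 - ⅛*256) = 27725 + (-11/4 - 3249/2 - 32) = 27725 - 6637/4 = 104263/4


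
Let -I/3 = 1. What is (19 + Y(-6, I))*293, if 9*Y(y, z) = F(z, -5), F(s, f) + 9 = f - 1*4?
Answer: 4981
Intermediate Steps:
I = -3 (I = -3*1 = -3)
F(s, f) = -13 + f (F(s, f) = -9 + (f - 1*4) = -9 + (f - 4) = -9 + (-4 + f) = -13 + f)
Y(y, z) = -2 (Y(y, z) = (-13 - 5)/9 = (⅑)*(-18) = -2)
(19 + Y(-6, I))*293 = (19 - 2)*293 = 17*293 = 4981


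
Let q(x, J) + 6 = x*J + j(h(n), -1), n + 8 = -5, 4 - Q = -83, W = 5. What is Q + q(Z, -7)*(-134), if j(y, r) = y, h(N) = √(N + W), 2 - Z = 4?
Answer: -985 - 268*I*√2 ≈ -985.0 - 379.01*I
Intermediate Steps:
Z = -2 (Z = 2 - 1*4 = 2 - 4 = -2)
Q = 87 (Q = 4 - 1*(-83) = 4 + 83 = 87)
n = -13 (n = -8 - 5 = -13)
h(N) = √(5 + N) (h(N) = √(N + 5) = √(5 + N))
q(x, J) = -6 + J*x + 2*I*√2 (q(x, J) = -6 + (x*J + √(5 - 13)) = -6 + (J*x + √(-8)) = -6 + (J*x + 2*I*√2) = -6 + J*x + 2*I*√2)
Q + q(Z, -7)*(-134) = 87 + (-6 - 7*(-2) + 2*I*√2)*(-134) = 87 + (-6 + 14 + 2*I*√2)*(-134) = 87 + (8 + 2*I*√2)*(-134) = 87 + (-1072 - 268*I*√2) = -985 - 268*I*√2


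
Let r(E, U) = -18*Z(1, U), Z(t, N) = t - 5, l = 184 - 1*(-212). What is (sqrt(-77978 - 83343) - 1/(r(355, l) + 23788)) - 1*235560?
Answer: -5620461601/23860 + I*sqrt(161321) ≈ -2.3556e+5 + 401.65*I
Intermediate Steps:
l = 396 (l = 184 + 212 = 396)
Z(t, N) = -5 + t
r(E, U) = 72 (r(E, U) = -18*(-5 + 1) = -18*(-4) = 72)
(sqrt(-77978 - 83343) - 1/(r(355, l) + 23788)) - 1*235560 = (sqrt(-77978 - 83343) - 1/(72 + 23788)) - 1*235560 = (sqrt(-161321) - 1/23860) - 235560 = (I*sqrt(161321) - 1*1/23860) - 235560 = (I*sqrt(161321) - 1/23860) - 235560 = (-1/23860 + I*sqrt(161321)) - 235560 = -5620461601/23860 + I*sqrt(161321)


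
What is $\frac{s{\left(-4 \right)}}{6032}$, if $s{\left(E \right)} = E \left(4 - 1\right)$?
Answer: $- \frac{3}{1508} \approx -0.0019894$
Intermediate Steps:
$s{\left(E \right)} = 3 E$ ($s{\left(E \right)} = E 3 = 3 E$)
$\frac{s{\left(-4 \right)}}{6032} = \frac{3 \left(-4\right)}{6032} = \frac{1}{6032} \left(-12\right) = - \frac{3}{1508}$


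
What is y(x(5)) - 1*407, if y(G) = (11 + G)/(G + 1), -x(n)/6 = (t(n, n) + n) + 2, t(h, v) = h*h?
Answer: -77556/191 ≈ -406.05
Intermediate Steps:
t(h, v) = h²
x(n) = -12 - 6*n - 6*n² (x(n) = -6*((n² + n) + 2) = -6*((n + n²) + 2) = -6*(2 + n + n²) = -12 - 6*n - 6*n²)
y(G) = (11 + G)/(1 + G)
y(x(5)) - 1*407 = (11 + (-12 - 6*5 - 6*5²))/(1 + (-12 - 6*5 - 6*5²)) - 1*407 = (11 + (-12 - 30 - 6*25))/(1 + (-12 - 30 - 6*25)) - 407 = (11 + (-12 - 30 - 150))/(1 + (-12 - 30 - 150)) - 407 = (11 - 192)/(1 - 192) - 407 = -181/(-191) - 407 = -1/191*(-181) - 407 = 181/191 - 407 = -77556/191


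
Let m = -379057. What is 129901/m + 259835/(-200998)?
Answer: -17800302399/10884242698 ≈ -1.6354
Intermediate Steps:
129901/m + 259835/(-200998) = 129901/(-379057) + 259835/(-200998) = 129901*(-1/379057) + 259835*(-1/200998) = -129901/379057 - 259835/200998 = -17800302399/10884242698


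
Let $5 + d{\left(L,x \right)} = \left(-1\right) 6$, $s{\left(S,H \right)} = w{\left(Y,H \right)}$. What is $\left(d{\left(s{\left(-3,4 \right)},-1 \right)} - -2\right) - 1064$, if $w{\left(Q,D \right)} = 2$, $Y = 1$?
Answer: $-1073$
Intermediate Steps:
$s{\left(S,H \right)} = 2$
$d{\left(L,x \right)} = -11$ ($d{\left(L,x \right)} = -5 - 6 = -11$)
$\left(d{\left(s{\left(-3,4 \right)},-1 \right)} - -2\right) - 1064 = \left(-11 - -2\right) - 1064 = \left(-11 + 2\right) - 1064 = -9 - 1064 = -1073$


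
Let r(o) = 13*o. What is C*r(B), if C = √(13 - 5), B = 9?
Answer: 234*√2 ≈ 330.93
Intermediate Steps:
C = 2*√2 (C = √8 = 2*√2 ≈ 2.8284)
C*r(B) = (2*√2)*(13*9) = (2*√2)*117 = 234*√2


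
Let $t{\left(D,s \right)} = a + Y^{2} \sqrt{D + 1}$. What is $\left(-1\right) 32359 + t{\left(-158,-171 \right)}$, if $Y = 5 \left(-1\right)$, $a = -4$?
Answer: $-32363 + 25 i \sqrt{157} \approx -32363.0 + 313.25 i$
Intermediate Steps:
$Y = -5$
$t{\left(D,s \right)} = -4 + 25 \sqrt{1 + D}$ ($t{\left(D,s \right)} = -4 + \left(-5\right)^{2} \sqrt{D + 1} = -4 + 25 \sqrt{1 + D}$)
$\left(-1\right) 32359 + t{\left(-158,-171 \right)} = \left(-1\right) 32359 - \left(4 - 25 \sqrt{1 - 158}\right) = -32359 - \left(4 - 25 \sqrt{-157}\right) = -32359 - \left(4 - 25 i \sqrt{157}\right) = -32363 + 25 i \sqrt{157}$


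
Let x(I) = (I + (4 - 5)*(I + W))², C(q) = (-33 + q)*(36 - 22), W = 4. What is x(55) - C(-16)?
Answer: 702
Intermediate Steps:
C(q) = -462 + 14*q (C(q) = (-33 + q)*14 = -462 + 14*q)
x(I) = 16 (x(I) = (I + (4 - 5)*(I + 4))² = (I - (4 + I))² = (I + (-4 - I))² = (-4)² = 16)
x(55) - C(-16) = 16 - (-462 + 14*(-16)) = 16 - (-462 - 224) = 16 - 1*(-686) = 16 + 686 = 702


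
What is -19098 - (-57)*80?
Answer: -14538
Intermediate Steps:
-19098 - (-57)*80 = -19098 - 1*(-4560) = -19098 + 4560 = -14538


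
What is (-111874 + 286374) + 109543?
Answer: 284043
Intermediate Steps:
(-111874 + 286374) + 109543 = 174500 + 109543 = 284043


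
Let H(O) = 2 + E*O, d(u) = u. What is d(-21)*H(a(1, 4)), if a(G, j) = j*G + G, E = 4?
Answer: -462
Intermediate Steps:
a(G, j) = G + G*j (a(G, j) = G*j + G = G + G*j)
H(O) = 2 + 4*O
d(-21)*H(a(1, 4)) = -21*(2 + 4*(1*(1 + 4))) = -21*(2 + 4*(1*5)) = -21*(2 + 4*5) = -21*(2 + 20) = -21*22 = -462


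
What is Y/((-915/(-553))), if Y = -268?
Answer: -148204/915 ≈ -161.97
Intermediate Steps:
Y/((-915/(-553))) = -268/((-915/(-553))) = -268/((-915*(-1/553))) = -268/915/553 = -268*553/915 = -148204/915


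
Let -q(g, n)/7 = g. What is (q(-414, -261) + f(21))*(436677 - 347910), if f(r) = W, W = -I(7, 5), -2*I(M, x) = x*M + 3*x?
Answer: 259465941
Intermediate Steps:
I(M, x) = -3*x/2 - M*x/2 (I(M, x) = -(x*M + 3*x)/2 = -(M*x + 3*x)/2 = -(3*x + M*x)/2 = -3*x/2 - M*x/2)
q(g, n) = -7*g
W = 25 (W = -(-1)*5*(3 + 7)/2 = -(-1)*5*10/2 = -1*(-25) = 25)
f(r) = 25
(q(-414, -261) + f(21))*(436677 - 347910) = (-7*(-414) + 25)*(436677 - 347910) = (2898 + 25)*88767 = 2923*88767 = 259465941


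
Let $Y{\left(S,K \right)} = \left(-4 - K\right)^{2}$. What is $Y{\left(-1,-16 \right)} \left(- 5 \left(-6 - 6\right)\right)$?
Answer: $8640$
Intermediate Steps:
$Y{\left(-1,-16 \right)} \left(- 5 \left(-6 - 6\right)\right) = \left(4 - 16\right)^{2} \left(- 5 \left(-6 - 6\right)\right) = \left(-12\right)^{2} \left(\left(-5\right) \left(-12\right)\right) = 144 \cdot 60 = 8640$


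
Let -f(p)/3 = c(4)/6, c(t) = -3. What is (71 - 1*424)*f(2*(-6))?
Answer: -1059/2 ≈ -529.50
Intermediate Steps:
f(p) = 3/2 (f(p) = -(-9)/6 = -3*(-1/2) = 3/2)
(71 - 1*424)*f(2*(-6)) = (71 - 1*424)*(3/2) = (71 - 424)*(3/2) = -353*3/2 = -1059/2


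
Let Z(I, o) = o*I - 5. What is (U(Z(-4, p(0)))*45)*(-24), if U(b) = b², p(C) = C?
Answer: -27000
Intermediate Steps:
Z(I, o) = -5 + I*o (Z(I, o) = I*o - 5 = -5 + I*o)
(U(Z(-4, p(0)))*45)*(-24) = ((-5 - 4*0)²*45)*(-24) = ((-5 + 0)²*45)*(-24) = ((-5)²*45)*(-24) = (25*45)*(-24) = 1125*(-24) = -27000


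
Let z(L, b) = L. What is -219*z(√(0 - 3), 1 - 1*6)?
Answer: -219*I*√3 ≈ -379.32*I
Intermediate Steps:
-219*z(√(0 - 3), 1 - 1*6) = -219*√(0 - 3) = -219*I*√3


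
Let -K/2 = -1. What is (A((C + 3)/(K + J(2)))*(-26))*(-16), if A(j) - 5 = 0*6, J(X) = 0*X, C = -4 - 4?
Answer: 2080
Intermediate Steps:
K = 2 (K = -2*(-1) = 2)
C = -8
J(X) = 0
A(j) = 5 (A(j) = 5 + 0*6 = 5 + 0 = 5)
(A((C + 3)/(K + J(2)))*(-26))*(-16) = (5*(-26))*(-16) = -130*(-16) = 2080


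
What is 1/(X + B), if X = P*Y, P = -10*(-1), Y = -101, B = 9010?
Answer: 1/8000 ≈ 0.00012500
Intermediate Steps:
P = 10
X = -1010 (X = 10*(-101) = -1010)
1/(X + B) = 1/(-1010 + 9010) = 1/8000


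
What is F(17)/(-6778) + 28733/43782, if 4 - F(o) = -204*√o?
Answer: 97288573/148377198 - 102*√17/3389 ≈ 0.53159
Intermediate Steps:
F(o) = 4 + 204*√o (F(o) = 4 - (-204)*√o = 4 + 204*√o)
F(17)/(-6778) + 28733/43782 = (4 + 204*√17)/(-6778) + 28733/43782 = (4 + 204*√17)*(-1/6778) + 28733*(1/43782) = (-2/3389 - 102*√17/3389) + 28733/43782 = 97288573/148377198 - 102*√17/3389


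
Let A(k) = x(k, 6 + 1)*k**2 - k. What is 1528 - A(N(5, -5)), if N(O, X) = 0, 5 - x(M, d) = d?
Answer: 1528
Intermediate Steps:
x(M, d) = 5 - d
A(k) = -k - 2*k**2 (A(k) = (5 - (6 + 1))*k**2 - k = (5 - 1*7)*k**2 - k = (5 - 7)*k**2 - k = -2*k**2 - k = -k - 2*k**2)
1528 - A(N(5, -5)) = 1528 - (-1)*0*(1 + 2*0) = 1528 - (-1)*0*(1 + 0) = 1528 - (-1)*0 = 1528 - 1*0 = 1528 + 0 = 1528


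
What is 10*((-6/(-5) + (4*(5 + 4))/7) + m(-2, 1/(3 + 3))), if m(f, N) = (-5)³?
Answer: -8306/7 ≈ -1186.6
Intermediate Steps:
m(f, N) = -125
10*((-6/(-5) + (4*(5 + 4))/7) + m(-2, 1/(3 + 3))) = 10*((-6/(-5) + (4*(5 + 4))/7) - 125) = 10*((-6*(-⅕) + (4*9)*(⅐)) - 125) = 10*((6/5 + 36*(⅐)) - 125) = 10*((6/5 + 36/7) - 125) = 10*(222/35 - 125) = 10*(-4153/35) = -8306/7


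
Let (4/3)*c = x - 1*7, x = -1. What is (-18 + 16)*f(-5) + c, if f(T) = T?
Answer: 4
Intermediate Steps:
c = -6 (c = 3*(-1 - 1*7)/4 = 3*(-1 - 7)/4 = (¾)*(-8) = -6)
(-18 + 16)*f(-5) + c = (-18 + 16)*(-5) - 6 = -2*(-5) - 6 = 10 - 6 = 4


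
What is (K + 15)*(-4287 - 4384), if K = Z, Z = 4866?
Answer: -42323151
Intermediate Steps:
K = 4866
(K + 15)*(-4287 - 4384) = (4866 + 15)*(-4287 - 4384) = 4881*(-8671) = -42323151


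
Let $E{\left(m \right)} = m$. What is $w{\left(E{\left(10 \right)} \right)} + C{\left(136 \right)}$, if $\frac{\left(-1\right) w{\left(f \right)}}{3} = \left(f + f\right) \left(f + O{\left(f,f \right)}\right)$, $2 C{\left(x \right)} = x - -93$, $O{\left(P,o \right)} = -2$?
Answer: $- \frac{731}{2} \approx -365.5$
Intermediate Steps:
$C{\left(x \right)} = \frac{93}{2} + \frac{x}{2}$ ($C{\left(x \right)} = \frac{x - -93}{2} = \frac{x + 93}{2} = \frac{93 + x}{2} = \frac{93}{2} + \frac{x}{2}$)
$w{\left(f \right)} = - 6 f \left(-2 + f\right)$ ($w{\left(f \right)} = - 3 \left(f + f\right) \left(f - 2\right) = - 3 \cdot 2 f \left(-2 + f\right) = - 6 f \left(-2 + f\right)$)
$w{\left(E{\left(10 \right)} \right)} + C{\left(136 \right)} = 6 \cdot 10 \left(2 - 10\right) + \left(\frac{93}{2} + \frac{1}{2} \cdot 136\right) = 6 \cdot 10 \left(2 - 10\right) + \left(\frac{93}{2} + 68\right) = 6 \cdot 10 \left(-8\right) + \frac{229}{2} = -480 + \frac{229}{2} = - \frac{731}{2}$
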